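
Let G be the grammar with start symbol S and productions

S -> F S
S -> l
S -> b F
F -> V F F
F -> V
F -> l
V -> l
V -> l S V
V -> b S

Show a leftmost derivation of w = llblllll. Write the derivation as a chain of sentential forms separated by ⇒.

S ⇒ FS ⇒ VS ⇒ lSVS ⇒ llVS ⇒ llbSS ⇒ llbFSS ⇒ llbVSS ⇒ llblSVSS ⇒ llbllVSS ⇒ llblllSS ⇒ llbllllS ⇒ llblllll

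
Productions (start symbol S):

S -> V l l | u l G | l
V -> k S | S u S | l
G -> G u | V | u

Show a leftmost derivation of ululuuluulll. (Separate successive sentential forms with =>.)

S=>Vll=>SuSll=>ulGuSll=>ulGuuSll=>ulVuuSll=>ulSuSuuSll=>ululGuSuuSll=>ululuuSuuSll=>ululuuluuSll=>ululuuluulll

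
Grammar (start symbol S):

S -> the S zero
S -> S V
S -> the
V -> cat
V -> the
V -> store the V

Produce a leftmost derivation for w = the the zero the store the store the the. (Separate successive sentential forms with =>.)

S => S V => S V V => the S zero V V => the the zero V V => the the zero the V => the the zero the store the V => the the zero the store the store the V => the the zero the store the store the the

S => S V   [S -> S V]
S V => S V V   [S -> S V]
S V V => the S zero V V   [S -> the S zero]
the S zero V V => the the zero V V   [S -> the]
the the zero V V => the the zero the V   [V -> the]
the the zero the V => the the zero the store the V   [V -> store the V]
the the zero the store the V => the the zero the store the store the V   [V -> store the V]
the the zero the store the store the V => the the zero the store the store the the   [V -> the]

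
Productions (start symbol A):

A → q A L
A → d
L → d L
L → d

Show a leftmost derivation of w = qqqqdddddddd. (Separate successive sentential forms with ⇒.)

A ⇒ qAL ⇒ qqALL ⇒ qqqALLL ⇒ qqqqALLLL ⇒ qqqqdLLLL ⇒ qqqqddLLLL ⇒ qqqqdddLLL ⇒ qqqqddddLLL ⇒ qqqqdddddLLL ⇒ qqqqddddddLL ⇒ qqqqdddddddL ⇒ qqqqdddddddd

A ⇒ qAL   [A → q A L]
qAL ⇒ qqALL   [A → q A L]
qqALL ⇒ qqqALLL   [A → q A L]
qqqALLL ⇒ qqqqALLLL   [A → q A L]
qqqqALLLL ⇒ qqqqdLLLL   [A → d]
qqqqdLLLL ⇒ qqqqddLLLL   [L → d L]
qqqqddLLLL ⇒ qqqqdddLLL   [L → d]
qqqqdddLLL ⇒ qqqqddddLLL   [L → d L]
qqqqddddLLL ⇒ qqqqdddddLLL   [L → d L]
qqqqdddddLLL ⇒ qqqqddddddLL   [L → d]
qqqqddddddLL ⇒ qqqqdddddddL   [L → d]
qqqqdddddddL ⇒ qqqqdddddddd   [L → d]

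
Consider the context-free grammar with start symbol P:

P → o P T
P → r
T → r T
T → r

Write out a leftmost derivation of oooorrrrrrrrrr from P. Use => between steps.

P => oPT => ooPTT => oooPTTT => ooooPTTTT => oooorTTTT => oooorrTTT => oooorrrTTT => oooorrrrTTT => oooorrrrrTTT => oooorrrrrrTT => oooorrrrrrrT => oooorrrrrrrrT => oooorrrrrrrrrT => oooorrrrrrrrrr

P => oPT   [P → o P T]
oPT => ooPTT   [P → o P T]
ooPTT => oooPTTT   [P → o P T]
oooPTTT => ooooPTTTT   [P → o P T]
ooooPTTTT => oooorTTTT   [P → r]
oooorTTTT => oooorrTTT   [T → r]
oooorrTTT => oooorrrTTT   [T → r T]
oooorrrTTT => oooorrrrTTT   [T → r T]
oooorrrrTTT => oooorrrrrTTT   [T → r T]
oooorrrrrTTT => oooorrrrrrTT   [T → r]
oooorrrrrrTT => oooorrrrrrrT   [T → r]
oooorrrrrrrT => oooorrrrrrrrT   [T → r T]
oooorrrrrrrrT => oooorrrrrrrrrT   [T → r T]
oooorrrrrrrrrT => oooorrrrrrrrrr   [T → r]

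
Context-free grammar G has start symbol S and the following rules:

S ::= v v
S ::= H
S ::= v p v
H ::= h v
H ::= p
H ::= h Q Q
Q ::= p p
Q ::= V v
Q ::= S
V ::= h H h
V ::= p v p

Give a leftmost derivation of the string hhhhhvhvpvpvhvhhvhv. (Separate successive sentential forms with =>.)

S => H   [S ::= H]
H => hQQ   [H ::= h Q Q]
hQQ => hVvQ   [Q ::= V v]
hVvQ => hhHhvQ   [V ::= h H h]
hhHhvQ => hhhQQhvQ   [H ::= h Q Q]
hhhQQhvQ => hhhVvQhvQ   [Q ::= V v]
hhhVvQhvQ => hhhhHhvQhvQ   [V ::= h H h]
hhhhHhvQhvQ => hhhhhvhvQhvQ   [H ::= h v]
hhhhhvhvQhvQ => hhhhhvhvVvhvQ   [Q ::= V v]
hhhhhvhvVvhvQ => hhhhhvhvpvpvhvQ   [V ::= p v p]
hhhhhvhvpvpvhvQ => hhhhhvhvpvpvhvVv   [Q ::= V v]
hhhhhvhvpvpvhvVv => hhhhhvhvpvpvhvhHhv   [V ::= h H h]
hhhhhvhvpvpvhvhHhv => hhhhhvhvpvpvhvhhvhv   [H ::= h v]

S => H => hQQ => hVvQ => hhHhvQ => hhhQQhvQ => hhhVvQhvQ => hhhhHhvQhvQ => hhhhhvhvQhvQ => hhhhhvhvVvhvQ => hhhhhvhvpvpvhvQ => hhhhhvhvpvpvhvVv => hhhhhvhvpvpvhvhHhv => hhhhhvhvpvpvhvhhvhv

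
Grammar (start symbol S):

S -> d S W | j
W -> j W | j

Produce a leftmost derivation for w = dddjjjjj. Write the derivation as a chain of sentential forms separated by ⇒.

S ⇒ dSW ⇒ ddSWW ⇒ dddSWWW ⇒ dddjWWW ⇒ dddjjWW ⇒ dddjjjW ⇒ dddjjjjW ⇒ dddjjjjj

S ⇒ dSW   [S -> d S W]
dSW ⇒ ddSWW   [S -> d S W]
ddSWW ⇒ dddSWWW   [S -> d S W]
dddSWWW ⇒ dddjWWW   [S -> j]
dddjWWW ⇒ dddjjWW   [W -> j]
dddjjWW ⇒ dddjjjW   [W -> j]
dddjjjW ⇒ dddjjjjW   [W -> j W]
dddjjjjW ⇒ dddjjjjj   [W -> j]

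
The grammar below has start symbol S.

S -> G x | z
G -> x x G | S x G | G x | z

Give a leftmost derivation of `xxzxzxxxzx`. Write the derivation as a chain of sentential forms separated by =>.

S => Gx => SxGx => GxxGx => xxGxxGx => xxGxxxGx => xxSxGxxxGx => xxzxGxxxGx => xxzxzxxxGx => xxzxzxxxzx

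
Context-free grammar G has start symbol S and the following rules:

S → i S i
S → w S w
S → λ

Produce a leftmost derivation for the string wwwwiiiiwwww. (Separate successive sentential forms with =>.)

S => wSw   [S → w S w]
wSw => wwSww   [S → w S w]
wwSww => wwwSwww   [S → w S w]
wwwSwww => wwwwSwwww   [S → w S w]
wwwwSwwww => wwwwiSiwwww   [S → i S i]
wwwwiSiwwww => wwwwiiSiiwwww   [S → i S i]
wwwwiiSiiwwww => wwwwiiiiwwww   [S → λ]

S => wSw => wwSww => wwwSwww => wwwwSwwww => wwwwiSiwwww => wwwwiiSiiwwww => wwwwiiiiwwww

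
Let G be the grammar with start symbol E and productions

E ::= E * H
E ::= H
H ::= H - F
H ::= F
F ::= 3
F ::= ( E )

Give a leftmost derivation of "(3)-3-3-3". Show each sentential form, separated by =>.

E => H => H-F => H-F-F => H-F-F-F => F-F-F-F => (E)-F-F-F => (H)-F-F-F => (F)-F-F-F => (3)-F-F-F => (3)-3-F-F => (3)-3-3-F => (3)-3-3-3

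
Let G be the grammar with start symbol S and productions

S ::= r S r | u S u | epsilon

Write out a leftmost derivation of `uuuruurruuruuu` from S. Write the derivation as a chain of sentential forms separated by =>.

S => uSu => uuSuu => uuuSuuu => uuurSruuu => uuuruSuruuu => uuuruuSuuruuu => uuuruurSruuruuu => uuuruurruuruuu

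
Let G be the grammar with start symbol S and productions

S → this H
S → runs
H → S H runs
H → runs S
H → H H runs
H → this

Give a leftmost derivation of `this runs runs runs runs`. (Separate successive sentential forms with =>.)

S => this H => this S H runs => this runs H runs => this runs runs S runs => this runs runs runs runs

S => this H   [S → this H]
this H => this S H runs   [H → S H runs]
this S H runs => this runs H runs   [S → runs]
this runs H runs => this runs runs S runs   [H → runs S]
this runs runs S runs => this runs runs runs runs   [S → runs]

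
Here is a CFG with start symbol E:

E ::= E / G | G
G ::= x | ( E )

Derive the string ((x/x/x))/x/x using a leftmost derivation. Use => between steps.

E => E/G => E/G/G => G/G/G => (E)/G/G => (G)/G/G => ((E))/G/G => ((E/G))/G/G => ((E/G/G))/G/G => ((G/G/G))/G/G => ((x/G/G))/G/G => ((x/x/G))/G/G => ((x/x/x))/G/G => ((x/x/x))/x/G => ((x/x/x))/x/x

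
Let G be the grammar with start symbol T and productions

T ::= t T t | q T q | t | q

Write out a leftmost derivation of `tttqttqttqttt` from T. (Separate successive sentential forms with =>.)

T => tTt => ttTtt => tttTttt => tttqTqttt => tttqtTtqttt => tttqttTttqttt => tttqttqttqttt

T => tTt   [T ::= t T t]
tTt => ttTtt   [T ::= t T t]
ttTtt => tttTttt   [T ::= t T t]
tttTttt => tttqTqttt   [T ::= q T q]
tttqTqttt => tttqtTtqttt   [T ::= t T t]
tttqtTtqttt => tttqttTttqttt   [T ::= t T t]
tttqttTttqttt => tttqttqttqttt   [T ::= q]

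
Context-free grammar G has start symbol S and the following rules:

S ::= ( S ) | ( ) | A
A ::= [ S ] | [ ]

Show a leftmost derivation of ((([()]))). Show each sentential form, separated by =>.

S => (S) => ((S)) => (((S))) => (((A))) => ((([S]))) => ((([()])))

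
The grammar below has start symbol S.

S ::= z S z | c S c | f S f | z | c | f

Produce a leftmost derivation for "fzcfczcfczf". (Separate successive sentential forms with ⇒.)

S ⇒ fSf   [S ::= f S f]
fSf ⇒ fzSzf   [S ::= z S z]
fzSzf ⇒ fzcSczf   [S ::= c S c]
fzcSczf ⇒ fzcfSfczf   [S ::= f S f]
fzcfSfczf ⇒ fzcfcScfczf   [S ::= c S c]
fzcfcScfczf ⇒ fzcfczcfczf   [S ::= z]

S⇒fSf⇒fzSzf⇒fzcSczf⇒fzcfSfczf⇒fzcfcScfczf⇒fzcfczcfczf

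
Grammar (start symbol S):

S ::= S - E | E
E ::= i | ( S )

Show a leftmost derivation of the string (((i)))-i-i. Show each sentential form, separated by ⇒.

S ⇒ S-E ⇒ S-E-E ⇒ E-E-E ⇒ (S)-E-E ⇒ (E)-E-E ⇒ ((S))-E-E ⇒ ((E))-E-E ⇒ (((S)))-E-E ⇒ (((E)))-E-E ⇒ (((i)))-E-E ⇒ (((i)))-i-E ⇒ (((i)))-i-i

S ⇒ S-E   [S ::= S - E]
S-E ⇒ S-E-E   [S ::= S - E]
S-E-E ⇒ E-E-E   [S ::= E]
E-E-E ⇒ (S)-E-E   [E ::= ( S )]
(S)-E-E ⇒ (E)-E-E   [S ::= E]
(E)-E-E ⇒ ((S))-E-E   [E ::= ( S )]
((S))-E-E ⇒ ((E))-E-E   [S ::= E]
((E))-E-E ⇒ (((S)))-E-E   [E ::= ( S )]
(((S)))-E-E ⇒ (((E)))-E-E   [S ::= E]
(((E)))-E-E ⇒ (((i)))-E-E   [E ::= i]
(((i)))-E-E ⇒ (((i)))-i-E   [E ::= i]
(((i)))-i-E ⇒ (((i)))-i-i   [E ::= i]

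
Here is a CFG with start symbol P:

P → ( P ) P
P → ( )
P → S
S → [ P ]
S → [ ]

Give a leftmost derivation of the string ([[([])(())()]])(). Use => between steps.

P => (P)P => (S)P => ([P])P => ([S])P => ([[P]])P => ([[(P)P]])P => ([[(S)P]])P => ([[([])P]])P => ([[([])(P)P]])P => ([[([])(())P]])P => ([[([])(())()]])P => ([[([])(())()]])()

P => (P)P   [P → ( P ) P]
(P)P => (S)P   [P → S]
(S)P => ([P])P   [S → [ P ]]
([P])P => ([S])P   [P → S]
([S])P => ([[P]])P   [S → [ P ]]
([[P]])P => ([[(P)P]])P   [P → ( P ) P]
([[(P)P]])P => ([[(S)P]])P   [P → S]
([[(S)P]])P => ([[([])P]])P   [S → [ ]]
([[([])P]])P => ([[([])(P)P]])P   [P → ( P ) P]
([[([])(P)P]])P => ([[([])(())P]])P   [P → ( )]
([[([])(())P]])P => ([[([])(())()]])P   [P → ( )]
([[([])(())()]])P => ([[([])(())()]])()   [P → ( )]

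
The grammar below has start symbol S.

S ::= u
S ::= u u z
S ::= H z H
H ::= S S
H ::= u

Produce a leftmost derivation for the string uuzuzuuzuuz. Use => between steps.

S => HzH => SSzH => uSzH => uHzHzH => uuzHzH => uuzuzH => uuzuzSS => uuzuzuuzS => uuzuzuuzuuz

S => HzH   [S ::= H z H]
HzH => SSzH   [H ::= S S]
SSzH => uSzH   [S ::= u]
uSzH => uHzHzH   [S ::= H z H]
uHzHzH => uuzHzH   [H ::= u]
uuzHzH => uuzuzH   [H ::= u]
uuzuzH => uuzuzSS   [H ::= S S]
uuzuzSS => uuzuzuuzS   [S ::= u u z]
uuzuzuuzS => uuzuzuuzuuz   [S ::= u u z]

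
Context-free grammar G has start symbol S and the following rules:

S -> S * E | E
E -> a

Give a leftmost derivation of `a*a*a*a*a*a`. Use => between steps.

S => S*E => S*E*E => S*E*E*E => S*E*E*E*E => S*E*E*E*E*E => E*E*E*E*E*E => a*E*E*E*E*E => a*a*E*E*E*E => a*a*a*E*E*E => a*a*a*a*E*E => a*a*a*a*a*E => a*a*a*a*a*a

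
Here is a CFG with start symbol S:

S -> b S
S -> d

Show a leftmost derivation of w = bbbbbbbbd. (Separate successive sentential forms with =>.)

S => bS => bbS => bbbS => bbbbS => bbbbbS => bbbbbbS => bbbbbbbS => bbbbbbbbS => bbbbbbbbd

S => bS   [S -> b S]
bS => bbS   [S -> b S]
bbS => bbbS   [S -> b S]
bbbS => bbbbS   [S -> b S]
bbbbS => bbbbbS   [S -> b S]
bbbbbS => bbbbbbS   [S -> b S]
bbbbbbS => bbbbbbbS   [S -> b S]
bbbbbbbS => bbbbbbbbS   [S -> b S]
bbbbbbbbS => bbbbbbbbd   [S -> d]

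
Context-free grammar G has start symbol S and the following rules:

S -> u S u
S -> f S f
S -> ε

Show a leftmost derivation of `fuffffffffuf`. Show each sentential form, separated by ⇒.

S ⇒ fSf   [S -> f S f]
fSf ⇒ fuSuf   [S -> u S u]
fuSuf ⇒ fufSfuf   [S -> f S f]
fufSfuf ⇒ fuffSffuf   [S -> f S f]
fuffSffuf ⇒ fufffSfffuf   [S -> f S f]
fufffSfffuf ⇒ fuffffSffffuf   [S -> f S f]
fuffffSffffuf ⇒ fuffffffffuf   [S -> ε]

S ⇒ fSf ⇒ fuSuf ⇒ fufSfuf ⇒ fuffSffuf ⇒ fufffSfffuf ⇒ fuffffSffffuf ⇒ fuffffffffuf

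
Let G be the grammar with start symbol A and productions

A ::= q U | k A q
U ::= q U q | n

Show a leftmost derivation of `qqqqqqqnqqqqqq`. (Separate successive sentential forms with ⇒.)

A ⇒ qU   [A ::= q U]
qU ⇒ qqUq   [U ::= q U q]
qqUq ⇒ qqqUqq   [U ::= q U q]
qqqUqq ⇒ qqqqUqqq   [U ::= q U q]
qqqqUqqq ⇒ qqqqqUqqqq   [U ::= q U q]
qqqqqUqqqq ⇒ qqqqqqUqqqqq   [U ::= q U q]
qqqqqqUqqqqq ⇒ qqqqqqqUqqqqqq   [U ::= q U q]
qqqqqqqUqqqqqq ⇒ qqqqqqqnqqqqqq   [U ::= n]

A ⇒ qU ⇒ qqUq ⇒ qqqUqq ⇒ qqqqUqqq ⇒ qqqqqUqqqq ⇒ qqqqqqUqqqqq ⇒ qqqqqqqUqqqqqq ⇒ qqqqqqqnqqqqqq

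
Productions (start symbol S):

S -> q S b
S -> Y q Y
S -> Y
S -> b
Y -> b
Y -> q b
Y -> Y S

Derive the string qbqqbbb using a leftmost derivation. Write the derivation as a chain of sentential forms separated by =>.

S => YqY   [S -> Y q Y]
YqY => qbqY   [Y -> q b]
qbqY => qbqYS   [Y -> Y S]
qbqYS => qbqYSS   [Y -> Y S]
qbqYSS => qbqqbSS   [Y -> q b]
qbqqbSS => qbqqbbS   [S -> b]
qbqqbbS => qbqqbbb   [S -> b]

S => YqY => qbqY => qbqYS => qbqYSS => qbqqbSS => qbqqbbS => qbqqbbb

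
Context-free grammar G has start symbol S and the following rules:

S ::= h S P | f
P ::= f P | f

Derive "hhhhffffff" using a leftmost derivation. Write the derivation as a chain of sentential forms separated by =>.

S=>hSP=>hhSPP=>hhhSPPP=>hhhhSPPPP=>hhhhfPPPP=>hhhhffPPP=>hhhhfffPPP=>hhhhffffPP=>hhhhfffffP=>hhhhffffff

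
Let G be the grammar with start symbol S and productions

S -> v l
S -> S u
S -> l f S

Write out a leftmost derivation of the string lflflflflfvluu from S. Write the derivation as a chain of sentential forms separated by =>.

S => Su => Suu => lfSuu => lflfSuu => lflflfSuu => lflflflfSuu => lflflflflfSuu => lflflflflfvluu

S => Su   [S -> S u]
Su => Suu   [S -> S u]
Suu => lfSuu   [S -> l f S]
lfSuu => lflfSuu   [S -> l f S]
lflfSuu => lflflfSuu   [S -> l f S]
lflflfSuu => lflflflfSuu   [S -> l f S]
lflflflfSuu => lflflflflfSuu   [S -> l f S]
lflflflflfSuu => lflflflflfvluu   [S -> v l]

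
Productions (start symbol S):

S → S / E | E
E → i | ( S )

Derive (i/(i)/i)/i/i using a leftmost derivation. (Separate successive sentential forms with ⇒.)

S ⇒ S/E ⇒ S/E/E ⇒ E/E/E ⇒ (S)/E/E ⇒ (S/E)/E/E ⇒ (S/E/E)/E/E ⇒ (E/E/E)/E/E ⇒ (i/E/E)/E/E ⇒ (i/(S)/E)/E/E ⇒ (i/(E)/E)/E/E ⇒ (i/(i)/E)/E/E ⇒ (i/(i)/i)/E/E ⇒ (i/(i)/i)/i/E ⇒ (i/(i)/i)/i/i

S ⇒ S/E   [S → S / E]
S/E ⇒ S/E/E   [S → S / E]
S/E/E ⇒ E/E/E   [S → E]
E/E/E ⇒ (S)/E/E   [E → ( S )]
(S)/E/E ⇒ (S/E)/E/E   [S → S / E]
(S/E)/E/E ⇒ (S/E/E)/E/E   [S → S / E]
(S/E/E)/E/E ⇒ (E/E/E)/E/E   [S → E]
(E/E/E)/E/E ⇒ (i/E/E)/E/E   [E → i]
(i/E/E)/E/E ⇒ (i/(S)/E)/E/E   [E → ( S )]
(i/(S)/E)/E/E ⇒ (i/(E)/E)/E/E   [S → E]
(i/(E)/E)/E/E ⇒ (i/(i)/E)/E/E   [E → i]
(i/(i)/E)/E/E ⇒ (i/(i)/i)/E/E   [E → i]
(i/(i)/i)/E/E ⇒ (i/(i)/i)/i/E   [E → i]
(i/(i)/i)/i/E ⇒ (i/(i)/i)/i/i   [E → i]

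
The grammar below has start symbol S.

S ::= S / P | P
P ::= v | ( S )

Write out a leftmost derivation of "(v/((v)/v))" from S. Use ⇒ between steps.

S⇒P⇒(S)⇒(S/P)⇒(P/P)⇒(v/P)⇒(v/(S))⇒(v/(S/P))⇒(v/(P/P))⇒(v/((S)/P))⇒(v/((P)/P))⇒(v/((v)/P))⇒(v/((v)/v))

S ⇒ P   [S ::= P]
P ⇒ (S)   [P ::= ( S )]
(S) ⇒ (S/P)   [S ::= S / P]
(S/P) ⇒ (P/P)   [S ::= P]
(P/P) ⇒ (v/P)   [P ::= v]
(v/P) ⇒ (v/(S))   [P ::= ( S )]
(v/(S)) ⇒ (v/(S/P))   [S ::= S / P]
(v/(S/P)) ⇒ (v/(P/P))   [S ::= P]
(v/(P/P)) ⇒ (v/((S)/P))   [P ::= ( S )]
(v/((S)/P)) ⇒ (v/((P)/P))   [S ::= P]
(v/((P)/P)) ⇒ (v/((v)/P))   [P ::= v]
(v/((v)/P)) ⇒ (v/((v)/v))   [P ::= v]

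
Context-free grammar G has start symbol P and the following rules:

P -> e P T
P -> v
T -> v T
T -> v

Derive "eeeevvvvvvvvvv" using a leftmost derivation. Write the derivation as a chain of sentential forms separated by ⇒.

P ⇒ ePT ⇒ eePTT ⇒ eeePTTT ⇒ eeeePTTTT ⇒ eeeevTTTT ⇒ eeeevvTTTT ⇒ eeeevvvTTT ⇒ eeeevvvvTTT ⇒ eeeevvvvvTTT ⇒ eeeevvvvvvTT ⇒ eeeevvvvvvvTT ⇒ eeeevvvvvvvvTT ⇒ eeeevvvvvvvvvT ⇒ eeeevvvvvvvvvv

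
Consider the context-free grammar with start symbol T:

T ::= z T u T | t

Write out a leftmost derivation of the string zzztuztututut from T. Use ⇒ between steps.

T ⇒ zTuT   [T ::= z T u T]
zTuT ⇒ zzTuTuT   [T ::= z T u T]
zzTuTuT ⇒ zzzTuTuTuT   [T ::= z T u T]
zzzTuTuTuT ⇒ zzztuTuTuT   [T ::= t]
zzztuTuTuT ⇒ zzztuzTuTuTuT   [T ::= z T u T]
zzztuzTuTuTuT ⇒ zzztuztuTuTuT   [T ::= t]
zzztuztuTuTuT ⇒ zzztuztutuTuT   [T ::= t]
zzztuztutuTuT ⇒ zzztuztututuT   [T ::= t]
zzztuztututuT ⇒ zzztuztututut   [T ::= t]

T ⇒ zTuT ⇒ zzTuTuT ⇒ zzzTuTuTuT ⇒ zzztuTuTuT ⇒ zzztuzTuTuTuT ⇒ zzztuztuTuTuT ⇒ zzztuztutuTuT ⇒ zzztuztututuT ⇒ zzztuztututut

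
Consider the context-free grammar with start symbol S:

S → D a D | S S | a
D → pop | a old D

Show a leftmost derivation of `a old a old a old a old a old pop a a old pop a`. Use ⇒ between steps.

S ⇒ S S ⇒ D a D S ⇒ a old D a D S ⇒ a old a old D a D S ⇒ a old a old a old D a D S ⇒ a old a old a old a old D a D S ⇒ a old a old a old a old a old D a D S ⇒ a old a old a old a old a old pop a D S ⇒ a old a old a old a old a old pop a a old D S ⇒ a old a old a old a old a old pop a a old pop S ⇒ a old a old a old a old a old pop a a old pop a

S ⇒ S S   [S → S S]
S S ⇒ D a D S   [S → D a D]
D a D S ⇒ a old D a D S   [D → a old D]
a old D a D S ⇒ a old a old D a D S   [D → a old D]
a old a old D a D S ⇒ a old a old a old D a D S   [D → a old D]
a old a old a old D a D S ⇒ a old a old a old a old D a D S   [D → a old D]
a old a old a old a old D a D S ⇒ a old a old a old a old a old D a D S   [D → a old D]
a old a old a old a old a old D a D S ⇒ a old a old a old a old a old pop a D S   [D → pop]
a old a old a old a old a old pop a D S ⇒ a old a old a old a old a old pop a a old D S   [D → a old D]
a old a old a old a old a old pop a a old D S ⇒ a old a old a old a old a old pop a a old pop S   [D → pop]
a old a old a old a old a old pop a a old pop S ⇒ a old a old a old a old a old pop a a old pop a   [S → a]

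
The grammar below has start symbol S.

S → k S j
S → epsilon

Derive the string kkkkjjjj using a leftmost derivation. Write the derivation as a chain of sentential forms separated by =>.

S=>kSj=>kkSjj=>kkkSjjj=>kkkkSjjjj=>kkkkjjjj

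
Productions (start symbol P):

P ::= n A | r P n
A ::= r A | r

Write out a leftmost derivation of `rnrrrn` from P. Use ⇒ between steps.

P ⇒ rPn ⇒ rnAn ⇒ rnrAn ⇒ rnrrAn ⇒ rnrrrn

P ⇒ rPn   [P ::= r P n]
rPn ⇒ rnAn   [P ::= n A]
rnAn ⇒ rnrAn   [A ::= r A]
rnrAn ⇒ rnrrAn   [A ::= r A]
rnrrAn ⇒ rnrrrn   [A ::= r]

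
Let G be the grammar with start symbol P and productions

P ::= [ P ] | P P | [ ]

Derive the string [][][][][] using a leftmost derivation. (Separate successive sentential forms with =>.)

P => PP   [P ::= P P]
PP => PPP   [P ::= P P]
PPP => PPPP   [P ::= P P]
PPPP => PPPPP   [P ::= P P]
PPPPP => []PPPP   [P ::= [ ]]
[]PPPP => [][]PPP   [P ::= [ ]]
[][]PPP => [][][]PP   [P ::= [ ]]
[][][]PP => [][][][]P   [P ::= [ ]]
[][][][]P => [][][][][]   [P ::= [ ]]

P=>PP=>PPP=>PPPP=>PPPPP=>[]PPPP=>[][]PPP=>[][][]PP=>[][][][]P=>[][][][][]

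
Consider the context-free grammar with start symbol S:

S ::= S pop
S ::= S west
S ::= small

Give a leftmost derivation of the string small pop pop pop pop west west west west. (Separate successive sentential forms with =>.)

S => S west => S west west => S west west west => S west west west west => S pop west west west west => S pop pop west west west west => S pop pop pop west west west west => S pop pop pop pop west west west west => small pop pop pop pop west west west west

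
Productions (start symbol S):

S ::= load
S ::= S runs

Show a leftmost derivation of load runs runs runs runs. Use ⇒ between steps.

S ⇒ S runs   [S ::= S runs]
S runs ⇒ S runs runs   [S ::= S runs]
S runs runs ⇒ S runs runs runs   [S ::= S runs]
S runs runs runs ⇒ S runs runs runs runs   [S ::= S runs]
S runs runs runs runs ⇒ load runs runs runs runs   [S ::= load]

S ⇒ S runs ⇒ S runs runs ⇒ S runs runs runs ⇒ S runs runs runs runs ⇒ load runs runs runs runs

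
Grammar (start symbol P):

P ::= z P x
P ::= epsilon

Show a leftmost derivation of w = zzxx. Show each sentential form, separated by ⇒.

P ⇒ zPx   [P ::= z P x]
zPx ⇒ zzPxx   [P ::= z P x]
zzPxx ⇒ zzxx   [P ::= epsilon]

P ⇒ zPx ⇒ zzPxx ⇒ zzxx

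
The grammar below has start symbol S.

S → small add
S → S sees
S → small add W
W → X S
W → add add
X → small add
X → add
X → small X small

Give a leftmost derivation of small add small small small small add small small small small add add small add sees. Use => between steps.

S => small add W   [S → small add W]
small add W => small add X S   [W → X S]
small add X S => small add small X small S   [X → small X small]
small add small X small S => small add small small X small small S   [X → small X small]
small add small small X small small S => small add small small small X small small small S   [X → small X small]
small add small small small X small small small S => small add small small small small add small small small S   [X → small add]
small add small small small small add small small small S => small add small small small small add small small small small add W   [S → small add W]
small add small small small small add small small small small add W => small add small small small small add small small small small add X S   [W → X S]
small add small small small small add small small small small add X S => small add small small small small add small small small small add add S   [X → add]
small add small small small small add small small small small add add S => small add small small small small add small small small small add add S sees   [S → S sees]
small add small small small small add small small small small add add S sees => small add small small small small add small small small small add add small add sees   [S → small add]

S => small add W => small add X S => small add small X small S => small add small small X small small S => small add small small small X small small small S => small add small small small small add small small small S => small add small small small small add small small small small add W => small add small small small small add small small small small add X S => small add small small small small add small small small small add add S => small add small small small small add small small small small add add S sees => small add small small small small add small small small small add add small add sees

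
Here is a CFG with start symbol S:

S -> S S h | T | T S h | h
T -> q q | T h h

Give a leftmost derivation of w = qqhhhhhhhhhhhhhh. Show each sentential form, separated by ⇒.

S ⇒ SSh   [S -> S S h]
SSh ⇒ TSh   [S -> T]
TSh ⇒ ThhSh   [T -> T h h]
ThhSh ⇒ ThhhhSh   [T -> T h h]
ThhhhSh ⇒ ThhhhhhSh   [T -> T h h]
ThhhhhhSh ⇒ ThhhhhhhhSh   [T -> T h h]
ThhhhhhhhSh ⇒ ThhhhhhhhhhSh   [T -> T h h]
ThhhhhhhhhhSh ⇒ ThhhhhhhhhhhhSh   [T -> T h h]
ThhhhhhhhhhhhSh ⇒ qqhhhhhhhhhhhhSh   [T -> q q]
qqhhhhhhhhhhhhSh ⇒ qqhhhhhhhhhhhhhh   [S -> h]

S ⇒ SSh ⇒ TSh ⇒ ThhSh ⇒ ThhhhSh ⇒ ThhhhhhSh ⇒ ThhhhhhhhSh ⇒ ThhhhhhhhhhSh ⇒ ThhhhhhhhhhhhSh ⇒ qqhhhhhhhhhhhhSh ⇒ qqhhhhhhhhhhhhhh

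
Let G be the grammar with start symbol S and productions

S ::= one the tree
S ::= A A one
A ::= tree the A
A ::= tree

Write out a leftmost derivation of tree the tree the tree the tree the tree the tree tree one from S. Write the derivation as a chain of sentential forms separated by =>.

S => A A one => tree the A A one => tree the tree the A A one => tree the tree the tree the A A one => tree the tree the tree the tree the A A one => tree the tree the tree the tree the tree the A A one => tree the tree the tree the tree the tree the tree A one => tree the tree the tree the tree the tree the tree tree one

S => A A one   [S ::= A A one]
A A one => tree the A A one   [A ::= tree the A]
tree the A A one => tree the tree the A A one   [A ::= tree the A]
tree the tree the A A one => tree the tree the tree the A A one   [A ::= tree the A]
tree the tree the tree the A A one => tree the tree the tree the tree the A A one   [A ::= tree the A]
tree the tree the tree the tree the A A one => tree the tree the tree the tree the tree the A A one   [A ::= tree the A]
tree the tree the tree the tree the tree the A A one => tree the tree the tree the tree the tree the tree A one   [A ::= tree]
tree the tree the tree the tree the tree the tree A one => tree the tree the tree the tree the tree the tree tree one   [A ::= tree]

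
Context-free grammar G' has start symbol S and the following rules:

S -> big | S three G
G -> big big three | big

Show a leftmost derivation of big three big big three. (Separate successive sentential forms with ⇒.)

S ⇒ S three G   [S -> S three G]
S three G ⇒ big three G   [S -> big]
big three G ⇒ big three big big three   [G -> big big three]

S ⇒ S three G ⇒ big three G ⇒ big three big big three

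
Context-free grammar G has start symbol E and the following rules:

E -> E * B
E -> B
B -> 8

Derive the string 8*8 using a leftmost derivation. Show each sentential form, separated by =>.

E => E*B => B*B => 8*B => 8*8

E => E*B   [E -> E * B]
E*B => B*B   [E -> B]
B*B => 8*B   [B -> 8]
8*B => 8*8   [B -> 8]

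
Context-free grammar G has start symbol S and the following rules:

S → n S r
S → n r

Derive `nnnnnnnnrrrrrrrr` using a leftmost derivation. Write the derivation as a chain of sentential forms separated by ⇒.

S⇒nSr⇒nnSrr⇒nnnSrrr⇒nnnnSrrrr⇒nnnnnSrrrrr⇒nnnnnnSrrrrrr⇒nnnnnnnSrrrrrrr⇒nnnnnnnnrrrrrrrr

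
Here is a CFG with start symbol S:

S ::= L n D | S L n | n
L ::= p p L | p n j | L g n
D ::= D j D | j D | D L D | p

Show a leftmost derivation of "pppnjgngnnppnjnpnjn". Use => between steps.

S => SLn => SLnLn => LnDLnLn => LgnnDLnLn => LgngnnDLnLn => ppLgngnnDLnLn => pppnjgngnnDLnLn => pppnjgngnnpLnLn => pppnjgngnnppnjnLn => pppnjgngnnppnjnpnjn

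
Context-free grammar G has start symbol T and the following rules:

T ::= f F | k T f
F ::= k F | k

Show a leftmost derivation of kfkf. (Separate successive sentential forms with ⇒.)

T ⇒ kTf ⇒ kfFf ⇒ kfkf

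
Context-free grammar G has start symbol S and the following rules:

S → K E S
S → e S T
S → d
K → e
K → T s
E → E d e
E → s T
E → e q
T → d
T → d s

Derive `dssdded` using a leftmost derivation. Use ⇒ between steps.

S ⇒ KES   [S → K E S]
KES ⇒ TsES   [K → T s]
TsES ⇒ dsES   [T → d]
dsES ⇒ dsEdeS   [E → E d e]
dsEdeS ⇒ dssTdeS   [E → s T]
dssTdeS ⇒ dssddeS   [T → d]
dssddeS ⇒ dssdded   [S → d]

S ⇒ KES ⇒ TsES ⇒ dsES ⇒ dsEdeS ⇒ dssTdeS ⇒ dssddeS ⇒ dssdded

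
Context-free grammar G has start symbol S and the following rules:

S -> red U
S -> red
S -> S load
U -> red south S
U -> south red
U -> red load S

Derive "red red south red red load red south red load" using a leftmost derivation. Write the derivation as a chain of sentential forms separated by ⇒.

S ⇒ S load ⇒ red U load ⇒ red red south S load ⇒ red red south red U load ⇒ red red south red red load S load ⇒ red red south red red load red U load ⇒ red red south red red load red south red load

S ⇒ S load   [S -> S load]
S load ⇒ red U load   [S -> red U]
red U load ⇒ red red south S load   [U -> red south S]
red red south S load ⇒ red red south red U load   [S -> red U]
red red south red U load ⇒ red red south red red load S load   [U -> red load S]
red red south red red load S load ⇒ red red south red red load red U load   [S -> red U]
red red south red red load red U load ⇒ red red south red red load red south red load   [U -> south red]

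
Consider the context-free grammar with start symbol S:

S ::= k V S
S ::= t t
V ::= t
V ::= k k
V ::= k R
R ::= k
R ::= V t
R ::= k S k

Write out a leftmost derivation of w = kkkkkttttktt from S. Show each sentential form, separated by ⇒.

S ⇒ kVS ⇒ kkRS ⇒ kkkSkS ⇒ kkkkVSkS ⇒ kkkkkRSkS ⇒ kkkkkVtSkS ⇒ kkkkkttSkS ⇒ kkkkkttttkS ⇒ kkkkkttttktt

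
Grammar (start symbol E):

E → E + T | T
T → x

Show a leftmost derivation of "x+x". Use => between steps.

E => E+T   [E → E + T]
E+T => T+T   [E → T]
T+T => x+T   [T → x]
x+T => x+x   [T → x]

E => E+T => T+T => x+T => x+x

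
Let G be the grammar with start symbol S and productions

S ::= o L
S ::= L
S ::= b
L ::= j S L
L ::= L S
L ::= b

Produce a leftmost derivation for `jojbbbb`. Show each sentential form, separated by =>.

S => L   [S ::= L]
L => jSL   [L ::= j S L]
jSL => joLL   [S ::= o L]
joLL => joLSL   [L ::= L S]
joLSL => jojSLSL   [L ::= j S L]
jojSLSL => jojbLSL   [S ::= b]
jojbLSL => jojbbSL   [L ::= b]
jojbbSL => jojbbbL   [S ::= b]
jojbbbL => jojbbbb   [L ::= b]

S=>L=>jSL=>joLL=>joLSL=>jojSLSL=>jojbLSL=>jojbbSL=>jojbbbL=>jojbbbb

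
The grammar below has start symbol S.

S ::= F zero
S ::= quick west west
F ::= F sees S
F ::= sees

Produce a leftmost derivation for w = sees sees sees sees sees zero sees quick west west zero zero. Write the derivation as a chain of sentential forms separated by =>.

S => F zero   [S ::= F zero]
F zero => F sees S zero   [F ::= F sees S]
F sees S zero => sees sees S zero   [F ::= sees]
sees sees S zero => sees sees F zero zero   [S ::= F zero]
sees sees F zero zero => sees sees F sees S zero zero   [F ::= F sees S]
sees sees F sees S zero zero => sees sees F sees S sees S zero zero   [F ::= F sees S]
sees sees F sees S sees S zero zero => sees sees sees sees S sees S zero zero   [F ::= sees]
sees sees sees sees S sees S zero zero => sees sees sees sees F zero sees S zero zero   [S ::= F zero]
sees sees sees sees F zero sees S zero zero => sees sees sees sees sees zero sees S zero zero   [F ::= sees]
sees sees sees sees sees zero sees S zero zero => sees sees sees sees sees zero sees quick west west zero zero   [S ::= quick west west]

S => F zero => F sees S zero => sees sees S zero => sees sees F zero zero => sees sees F sees S zero zero => sees sees F sees S sees S zero zero => sees sees sees sees S sees S zero zero => sees sees sees sees F zero sees S zero zero => sees sees sees sees sees zero sees S zero zero => sees sees sees sees sees zero sees quick west west zero zero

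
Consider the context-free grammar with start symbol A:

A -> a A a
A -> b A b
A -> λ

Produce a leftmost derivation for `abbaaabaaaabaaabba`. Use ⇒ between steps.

A⇒aAa⇒abAba⇒abbAbba⇒abbaAabba⇒abbaaAaabba⇒abbaaaAaaabba⇒abbaaabAbaaabba⇒abbaaabaAabaaabba⇒abbaaabaaAaabaaabba⇒abbaaabaaaabaaabba

A ⇒ aAa   [A -> a A a]
aAa ⇒ abAba   [A -> b A b]
abAba ⇒ abbAbba   [A -> b A b]
abbAbba ⇒ abbaAabba   [A -> a A a]
abbaAabba ⇒ abbaaAaabba   [A -> a A a]
abbaaAaabba ⇒ abbaaaAaaabba   [A -> a A a]
abbaaaAaaabba ⇒ abbaaabAbaaabba   [A -> b A b]
abbaaabAbaaabba ⇒ abbaaabaAabaaabba   [A -> a A a]
abbaaabaAabaaabba ⇒ abbaaabaaAaabaaabba   [A -> a A a]
abbaaabaaAaabaaabba ⇒ abbaaabaaaabaaabba   [A -> λ]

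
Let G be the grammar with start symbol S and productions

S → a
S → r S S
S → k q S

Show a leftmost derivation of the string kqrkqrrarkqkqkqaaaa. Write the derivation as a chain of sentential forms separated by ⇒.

S ⇒ kqS ⇒ kqrSS ⇒ kqrkqSS ⇒ kqrkqrSSS ⇒ kqrkqrrSSSS ⇒ kqrkqrraSSS ⇒ kqrkqrrarSSSS ⇒ kqrkqrrarkqSSSS ⇒ kqrkqrrarkqkqSSSS ⇒ kqrkqrrarkqkqkqSSSS ⇒ kqrkqrrarkqkqkqaSSS ⇒ kqrkqrrarkqkqkqaaSS ⇒ kqrkqrrarkqkqkqaaaS ⇒ kqrkqrrarkqkqkqaaaa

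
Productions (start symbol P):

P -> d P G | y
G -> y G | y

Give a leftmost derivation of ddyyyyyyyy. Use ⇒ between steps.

P ⇒ dPG ⇒ ddPGG ⇒ ddyGG ⇒ ddyyG ⇒ ddyyyG ⇒ ddyyyyG ⇒ ddyyyyyG ⇒ ddyyyyyyG ⇒ ddyyyyyyyG ⇒ ddyyyyyyyy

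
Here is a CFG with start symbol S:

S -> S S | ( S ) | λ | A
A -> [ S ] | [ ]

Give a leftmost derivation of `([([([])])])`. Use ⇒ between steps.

S ⇒ (S) ⇒ (A) ⇒ ([S]) ⇒ ([(S)]) ⇒ ([(A)]) ⇒ ([([S])]) ⇒ ([([(S)])]) ⇒ ([([(SS)])]) ⇒ ([([(AS)])]) ⇒ ([([([]S)])]) ⇒ ([([([])])])

S ⇒ (S)   [S -> ( S )]
(S) ⇒ (A)   [S -> A]
(A) ⇒ ([S])   [A -> [ S ]]
([S]) ⇒ ([(S)])   [S -> ( S )]
([(S)]) ⇒ ([(A)])   [S -> A]
([(A)]) ⇒ ([([S])])   [A -> [ S ]]
([([S])]) ⇒ ([([(S)])])   [S -> ( S )]
([([(S)])]) ⇒ ([([(SS)])])   [S -> S S]
([([(SS)])]) ⇒ ([([(AS)])])   [S -> A]
([([(AS)])]) ⇒ ([([([]S)])])   [A -> [ ]]
([([([]S)])]) ⇒ ([([([])])])   [S -> λ]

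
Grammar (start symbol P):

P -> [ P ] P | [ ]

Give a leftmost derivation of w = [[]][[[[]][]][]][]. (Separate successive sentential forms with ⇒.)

P ⇒ [P]P   [P -> [ P ] P]
[P]P ⇒ [[]]P   [P -> [ ]]
[[]]P ⇒ [[]][P]P   [P -> [ P ] P]
[[]][P]P ⇒ [[]][[P]P]P   [P -> [ P ] P]
[[]][[P]P]P ⇒ [[]][[[P]P]P]P   [P -> [ P ] P]
[[]][[[P]P]P]P ⇒ [[]][[[[]]P]P]P   [P -> [ ]]
[[]][[[[]]P]P]P ⇒ [[]][[[[]][]]P]P   [P -> [ ]]
[[]][[[[]][]]P]P ⇒ [[]][[[[]][]][]]P   [P -> [ ]]
[[]][[[[]][]][]]P ⇒ [[]][[[[]][]][]][]   [P -> [ ]]

P ⇒ [P]P ⇒ [[]]P ⇒ [[]][P]P ⇒ [[]][[P]P]P ⇒ [[]][[[P]P]P]P ⇒ [[]][[[[]]P]P]P ⇒ [[]][[[[]][]]P]P ⇒ [[]][[[[]][]][]]P ⇒ [[]][[[[]][]][]][]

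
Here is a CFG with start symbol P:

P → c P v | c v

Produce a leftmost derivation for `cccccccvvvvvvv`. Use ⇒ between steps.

P ⇒ cPv ⇒ ccPvv ⇒ cccPvvv ⇒ ccccPvvvv ⇒ cccccPvvvvv ⇒ ccccccPvvvvvv ⇒ cccccccvvvvvvv

P ⇒ cPv   [P → c P v]
cPv ⇒ ccPvv   [P → c P v]
ccPvv ⇒ cccPvvv   [P → c P v]
cccPvvv ⇒ ccccPvvvv   [P → c P v]
ccccPvvvv ⇒ cccccPvvvvv   [P → c P v]
cccccPvvvvv ⇒ ccccccPvvvvvv   [P → c P v]
ccccccPvvvvvv ⇒ cccccccvvvvvvv   [P → c v]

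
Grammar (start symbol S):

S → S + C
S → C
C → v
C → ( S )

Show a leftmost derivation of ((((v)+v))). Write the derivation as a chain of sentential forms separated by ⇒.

S ⇒ C ⇒ (S) ⇒ (C) ⇒ ((S)) ⇒ ((C)) ⇒ (((S))) ⇒ (((S+C))) ⇒ (((C+C))) ⇒ ((((S)+C))) ⇒ ((((C)+C))) ⇒ ((((v)+C))) ⇒ ((((v)+v)))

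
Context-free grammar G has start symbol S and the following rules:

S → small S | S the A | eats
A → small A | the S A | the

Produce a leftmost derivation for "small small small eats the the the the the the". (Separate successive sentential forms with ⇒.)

S ⇒ small S ⇒ small S the A ⇒ small small S the A ⇒ small small S the A the A ⇒ small small S the A the A the A ⇒ small small small S the A the A the A ⇒ small small small eats the A the A the A ⇒ small small small eats the the the A the A ⇒ small small small eats the the the the the A ⇒ small small small eats the the the the the the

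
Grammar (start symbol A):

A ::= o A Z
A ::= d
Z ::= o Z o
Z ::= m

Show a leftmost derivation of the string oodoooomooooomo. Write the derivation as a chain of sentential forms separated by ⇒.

A⇒oAZ⇒ooAZZ⇒oodZZ⇒oodoZoZ⇒oodooZooZ⇒oodoooZoooZ⇒oodooooZooooZ⇒oodoooomooooZ⇒oodoooomoooooZo⇒oodoooomooooomo

A ⇒ oAZ   [A ::= o A Z]
oAZ ⇒ ooAZZ   [A ::= o A Z]
ooAZZ ⇒ oodZZ   [A ::= d]
oodZZ ⇒ oodoZoZ   [Z ::= o Z o]
oodoZoZ ⇒ oodooZooZ   [Z ::= o Z o]
oodooZooZ ⇒ oodoooZoooZ   [Z ::= o Z o]
oodoooZoooZ ⇒ oodooooZooooZ   [Z ::= o Z o]
oodooooZooooZ ⇒ oodoooomooooZ   [Z ::= m]
oodoooomooooZ ⇒ oodoooomoooooZo   [Z ::= o Z o]
oodoooomoooooZo ⇒ oodoooomooooomo   [Z ::= m]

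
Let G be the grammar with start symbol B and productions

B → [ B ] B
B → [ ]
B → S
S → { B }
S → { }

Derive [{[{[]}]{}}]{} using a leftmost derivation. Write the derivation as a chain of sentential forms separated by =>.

B => [B]B   [B → [ B ] B]
[B]B => [S]B   [B → S]
[S]B => [{B}]B   [S → { B }]
[{B}]B => [{[B]B}]B   [B → [ B ] B]
[{[B]B}]B => [{[S]B}]B   [B → S]
[{[S]B}]B => [{[{B}]B}]B   [S → { B }]
[{[{B}]B}]B => [{[{[]}]B}]B   [B → [ ]]
[{[{[]}]B}]B => [{[{[]}]S}]B   [B → S]
[{[{[]}]S}]B => [{[{[]}]{}}]B   [S → { }]
[{[{[]}]{}}]B => [{[{[]}]{}}]S   [B → S]
[{[{[]}]{}}]S => [{[{[]}]{}}]{}   [S → { }]

B=>[B]B=>[S]B=>[{B}]B=>[{[B]B}]B=>[{[S]B}]B=>[{[{B}]B}]B=>[{[{[]}]B}]B=>[{[{[]}]S}]B=>[{[{[]}]{}}]B=>[{[{[]}]{}}]S=>[{[{[]}]{}}]{}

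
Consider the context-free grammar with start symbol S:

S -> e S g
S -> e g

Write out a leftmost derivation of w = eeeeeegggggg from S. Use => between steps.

S => eSg => eeSgg => eeeSggg => eeeeSgggg => eeeeeSggggg => eeeeeegggggg

S => eSg   [S -> e S g]
eSg => eeSgg   [S -> e S g]
eeSgg => eeeSggg   [S -> e S g]
eeeSggg => eeeeSgggg   [S -> e S g]
eeeeSgggg => eeeeeSggggg   [S -> e S g]
eeeeeSggggg => eeeeeegggggg   [S -> e g]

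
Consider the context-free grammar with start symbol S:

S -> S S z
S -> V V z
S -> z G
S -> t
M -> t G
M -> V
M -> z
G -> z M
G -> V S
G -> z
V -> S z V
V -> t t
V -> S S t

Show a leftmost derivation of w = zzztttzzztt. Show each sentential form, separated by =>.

S => zG => zzM => zzV => zzSSt => zzzGSt => zzzVSSt => zzzttSSt => zzzttSSzSt => zzztttSzSt => zzztttzGzSt => zzztttzzzSt => zzztttzzztt

S => zG   [S -> z G]
zG => zzM   [G -> z M]
zzM => zzV   [M -> V]
zzV => zzSSt   [V -> S S t]
zzSSt => zzzGSt   [S -> z G]
zzzGSt => zzzVSSt   [G -> V S]
zzzVSSt => zzzttSSt   [V -> t t]
zzzttSSt => zzzttSSzSt   [S -> S S z]
zzzttSSzSt => zzztttSzSt   [S -> t]
zzztttSzSt => zzztttzGzSt   [S -> z G]
zzztttzGzSt => zzztttzzzSt   [G -> z]
zzztttzzzSt => zzztttzzztt   [S -> t]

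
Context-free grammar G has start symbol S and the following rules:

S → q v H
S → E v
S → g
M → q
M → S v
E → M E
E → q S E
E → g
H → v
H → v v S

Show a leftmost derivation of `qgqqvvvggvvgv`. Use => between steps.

S => Ev   [S → E v]
Ev => MEv   [E → M E]
MEv => SvEv   [M → S v]
SvEv => EvvEv   [S → E v]
EvvEv => qSEvvEv   [E → q S E]
qSEvvEv => qgEvvEv   [S → g]
qgEvvEv => qgqSEvvEv   [E → q S E]
qgqSEvvEv => qgqqvHEvvEv   [S → q v H]
qgqqvHEvvEv => qgqqvvvSEvvEv   [H → v v S]
qgqqvvvSEvvEv => qgqqvvvgEvvEv   [S → g]
qgqqvvvgEvvEv => qgqqvvvggvvEv   [E → g]
qgqqvvvggvvEv => qgqqvvvggvvgv   [E → g]

S=>Ev=>MEv=>SvEv=>EvvEv=>qSEvvEv=>qgEvvEv=>qgqSEvvEv=>qgqqvHEvvEv=>qgqqvvvSEvvEv=>qgqqvvvgEvvEv=>qgqqvvvggvvEv=>qgqqvvvggvvgv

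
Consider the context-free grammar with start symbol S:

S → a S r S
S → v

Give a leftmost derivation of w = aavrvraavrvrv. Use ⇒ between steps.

S⇒aSrS⇒aaSrSrS⇒aavrSrS⇒aavrvrS⇒aavrvraSrS⇒aavrvraaSrSrS⇒aavrvraavrSrS⇒aavrvraavrvrS⇒aavrvraavrvrv

S ⇒ aSrS   [S → a S r S]
aSrS ⇒ aaSrSrS   [S → a S r S]
aaSrSrS ⇒ aavrSrS   [S → v]
aavrSrS ⇒ aavrvrS   [S → v]
aavrvrS ⇒ aavrvraSrS   [S → a S r S]
aavrvraSrS ⇒ aavrvraaSrSrS   [S → a S r S]
aavrvraaSrSrS ⇒ aavrvraavrSrS   [S → v]
aavrvraavrSrS ⇒ aavrvraavrvrS   [S → v]
aavrvraavrvrS ⇒ aavrvraavrvrv   [S → v]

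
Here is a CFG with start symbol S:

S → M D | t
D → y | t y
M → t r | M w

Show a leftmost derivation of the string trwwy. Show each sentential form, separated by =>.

S=>MD=>MwD=>MwwD=>trwwD=>trwwy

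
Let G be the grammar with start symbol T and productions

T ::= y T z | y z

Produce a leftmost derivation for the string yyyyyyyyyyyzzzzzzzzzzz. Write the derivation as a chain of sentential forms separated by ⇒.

T⇒yTz⇒yyTzz⇒yyyTzzz⇒yyyyTzzzz⇒yyyyyTzzzzz⇒yyyyyyTzzzzzz⇒yyyyyyyTzzzzzzz⇒yyyyyyyyTzzzzzzzz⇒yyyyyyyyyTzzzzzzzzz⇒yyyyyyyyyyTzzzzzzzzzz⇒yyyyyyyyyyyzzzzzzzzzzz

T ⇒ yTz   [T ::= y T z]
yTz ⇒ yyTzz   [T ::= y T z]
yyTzz ⇒ yyyTzzz   [T ::= y T z]
yyyTzzz ⇒ yyyyTzzzz   [T ::= y T z]
yyyyTzzzz ⇒ yyyyyTzzzzz   [T ::= y T z]
yyyyyTzzzzz ⇒ yyyyyyTzzzzzz   [T ::= y T z]
yyyyyyTzzzzzz ⇒ yyyyyyyTzzzzzzz   [T ::= y T z]
yyyyyyyTzzzzzzz ⇒ yyyyyyyyTzzzzzzzz   [T ::= y T z]
yyyyyyyyTzzzzzzzz ⇒ yyyyyyyyyTzzzzzzzzz   [T ::= y T z]
yyyyyyyyyTzzzzzzzzz ⇒ yyyyyyyyyyTzzzzzzzzzz   [T ::= y T z]
yyyyyyyyyyTzzzzzzzzzz ⇒ yyyyyyyyyyyzzzzzzzzzzz   [T ::= y z]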